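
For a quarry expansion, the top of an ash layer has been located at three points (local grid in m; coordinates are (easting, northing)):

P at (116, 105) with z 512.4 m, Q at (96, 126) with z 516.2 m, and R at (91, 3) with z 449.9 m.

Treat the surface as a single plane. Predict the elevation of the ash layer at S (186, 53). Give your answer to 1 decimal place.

510.4 m

Two edge vectors: P→Q = (-20, 21, 3.8), P→R = (-25, -102, -62.5).
Normal n = (P→Q) × (P→R) = (-924.9, -1345, 2565).
So ∂z/∂E = −n_x/n_z = 0.36058 and ∂z/∂N = −n_y/n_z = 0.52437.
Intercept c from P: 512.4 − 41.83 − 55.06 = 415.51.
At (186, 53): z = 67.1 + 27.8 + 415.51 = 510.4 m.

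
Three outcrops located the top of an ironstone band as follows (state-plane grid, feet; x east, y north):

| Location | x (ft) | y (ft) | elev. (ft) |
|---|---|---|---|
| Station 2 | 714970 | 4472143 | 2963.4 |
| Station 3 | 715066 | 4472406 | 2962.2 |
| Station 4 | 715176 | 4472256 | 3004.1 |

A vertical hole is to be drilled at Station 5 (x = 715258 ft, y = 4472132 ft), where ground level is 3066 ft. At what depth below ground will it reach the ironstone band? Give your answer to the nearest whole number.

29 ft

Two edge vectors: Station 2→Station 3 = (96, 263, -1.2), Station 2→Station 4 = (206, 113, 40.7).
Normal n = (Station 2→Station 3) × (Station 2→Station 4) = (10839.7, -4154.4, -43330).
So ∂z/∂x = −n_x/n_z = 0.25016617 and ∂z/∂y = −n_y/n_z = −0.09587814.
Intercept c from Station 2: 2963.4 − 178861.30 + 428780.77 = 252882.87.
At (715258, 4472132): z_contact = 178933.4 − 428779.7 + 252882.87 = 3036.5 ft.
Depth below ground = 3066 − 3036.5 = 29 ft.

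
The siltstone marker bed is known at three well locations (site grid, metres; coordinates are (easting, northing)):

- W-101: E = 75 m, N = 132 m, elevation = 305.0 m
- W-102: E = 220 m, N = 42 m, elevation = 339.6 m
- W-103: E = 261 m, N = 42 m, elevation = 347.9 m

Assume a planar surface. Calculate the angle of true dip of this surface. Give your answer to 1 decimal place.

Let the plane be z = a·E + b·N + c.
W-102−W-101: 145a − 90b = 34.6;  W-103−W-101: 186a − 90b = 42.9.
Solving gives a = 0.20244, b = −0.05829.
Gradient magnitude |∇z| = √(a² + b²) = √(0.04098 + 0.00340) = 0.21066.
True dip = arctan(0.21066) = 11.9°, dipping toward WNW (azimuth ≈ 286°).

11.9°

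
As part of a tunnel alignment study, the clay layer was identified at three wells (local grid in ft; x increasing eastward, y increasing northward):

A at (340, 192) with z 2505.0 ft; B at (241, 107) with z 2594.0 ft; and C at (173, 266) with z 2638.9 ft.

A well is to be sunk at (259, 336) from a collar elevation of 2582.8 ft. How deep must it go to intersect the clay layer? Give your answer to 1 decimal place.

20.9 ft

Two edge vectors: A→B = (-99, -85, 89), A→C = (-167, 74, 133.9).
Normal n = (A→B) × (A→C) = (-17967.5, -1606.9, -21521).
So ∂z/∂x = −n_x/n_z = −0.83488 and ∂z/∂y = −n_y/n_z = −0.07467.
Intercept c from A: 2505 + 283.86 + 14.34 = 2803.20.
At (259, 336): z_contact = −216.23 − 25.09 + 2803.20 = 2561.87 ft.
Depth below ground = 2582.8 − 2561.87 = 20.9 ft.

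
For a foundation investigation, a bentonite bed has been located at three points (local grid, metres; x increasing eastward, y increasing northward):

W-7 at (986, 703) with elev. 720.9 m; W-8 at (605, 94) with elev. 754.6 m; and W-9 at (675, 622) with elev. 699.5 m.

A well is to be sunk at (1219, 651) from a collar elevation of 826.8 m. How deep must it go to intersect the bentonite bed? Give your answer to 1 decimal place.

76.6 m

Two edge vectors: W-7→W-8 = (-381, -609, 33.7), W-7→W-9 = (-311, -81, -21.4).
Normal n = (W-7→W-8) × (W-7→W-9) = (15762.3, -18634.1, -158538).
So ∂z/∂x = −n_x/n_z = 0.099423 and ∂z/∂y = −n_y/n_z = −0.117537.
Intercept c from W-7: 720.9 − 98.03 + 82.63 = 705.50.
At (1219, 651): z_contact = 121.20 − 76.52 + 705.50 = 750.18 m.
Depth below ground = 826.8 − 750.18 = 76.6 m.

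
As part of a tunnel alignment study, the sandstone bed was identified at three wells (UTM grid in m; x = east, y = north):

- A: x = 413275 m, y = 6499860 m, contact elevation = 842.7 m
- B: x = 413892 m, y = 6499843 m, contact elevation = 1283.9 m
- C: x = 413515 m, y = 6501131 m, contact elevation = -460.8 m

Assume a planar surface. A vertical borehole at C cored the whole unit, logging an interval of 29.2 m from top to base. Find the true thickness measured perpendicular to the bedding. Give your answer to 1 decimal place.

17.5 m

Let the plane be z = a·x + b·y + c.
B−A: 617a − 17b = 441.2;  C−A: 240a + 1271b = −1303.5.
Solving gives a = 0.68326, b = −1.15459.
|∇z| = √(a²+b²) = 1.34161, so dip δ = arctan(1.34161) = 53.30°.
True thickness = vertical thickness × cos δ = 29.2 × cos 53.30° = 17.5 m.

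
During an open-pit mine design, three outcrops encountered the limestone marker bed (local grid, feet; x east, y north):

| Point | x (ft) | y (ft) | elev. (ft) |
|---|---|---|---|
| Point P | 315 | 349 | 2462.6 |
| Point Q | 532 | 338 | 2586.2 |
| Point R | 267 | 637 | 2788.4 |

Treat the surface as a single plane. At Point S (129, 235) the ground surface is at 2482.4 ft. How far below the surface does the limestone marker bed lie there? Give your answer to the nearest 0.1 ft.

Let the plane be z = a·x + b·y + c.
Point Q−Point P: 217a − 11b = 123.6;  Point R−Point P: −48a + 288b = 325.8.
Solving gives a = 0.63227, b = 1.23663.
Then c = 2462.6 − a·315 − b·349 = 1831.85.
At (129, 235): z_contact = 81.56 + 290.61 + 1831.85 = 2204.02 ft.
Depth below ground = 2482.4 − 2204.02 = 278.4 ft.

278.4 ft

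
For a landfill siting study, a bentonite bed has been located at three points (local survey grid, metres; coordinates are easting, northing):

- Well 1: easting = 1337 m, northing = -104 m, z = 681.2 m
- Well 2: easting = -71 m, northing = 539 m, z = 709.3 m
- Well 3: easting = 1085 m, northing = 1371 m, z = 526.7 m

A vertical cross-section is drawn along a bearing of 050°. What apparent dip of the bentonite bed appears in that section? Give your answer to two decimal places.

7.50°

Two edge vectors: Well 1→Well 2 = (-1408, 643, 28.1), Well 1→Well 3 = (-252, 1475, -154.5).
Normal n = (Well 1→Well 2) × (Well 1→Well 3) = (-140791, -224617.2, -1914764).
So ∂z/∂easting = −n_x/n_z = −0.07353 and ∂z/∂northing = −n_y/n_z = −0.11731.
Unit vector along 050° is (sin 50°, cos 50°) = (0.7660, 0.6428).
Slope in that direction = a·(0.7660) + b·(0.6428) = −0.13173.
Apparent dip = arctan|0.13173| = 7.50° (true dip is 7.9°, so apparent ≤ true as expected).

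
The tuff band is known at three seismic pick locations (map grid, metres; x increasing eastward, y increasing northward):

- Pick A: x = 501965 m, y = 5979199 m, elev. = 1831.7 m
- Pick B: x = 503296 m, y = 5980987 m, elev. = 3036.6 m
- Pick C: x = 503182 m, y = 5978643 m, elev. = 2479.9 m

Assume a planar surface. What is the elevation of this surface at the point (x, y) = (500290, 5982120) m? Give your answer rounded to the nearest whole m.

1386 m

Two edge vectors: Pick A→Pick B = (1331, 1788, 1204.9), Pick A→Pick C = (1217, -556, 648.2).
Normal n = (Pick A→Pick B) × (Pick A→Pick C) = (1828906, 603609.1, -2916032).
So ∂z/∂x = −n_x/n_z = 0.62718996 and ∂z/∂y = −n_y/n_z = 0.20699673.
Intercept c from Pick A: 1831.7 − 314827.41 − 1237674.66 = −1550670.37.
At (500290, 5982120): z = 313776.9 + 1238279.3 − 1550670.37 = 1385.8 m.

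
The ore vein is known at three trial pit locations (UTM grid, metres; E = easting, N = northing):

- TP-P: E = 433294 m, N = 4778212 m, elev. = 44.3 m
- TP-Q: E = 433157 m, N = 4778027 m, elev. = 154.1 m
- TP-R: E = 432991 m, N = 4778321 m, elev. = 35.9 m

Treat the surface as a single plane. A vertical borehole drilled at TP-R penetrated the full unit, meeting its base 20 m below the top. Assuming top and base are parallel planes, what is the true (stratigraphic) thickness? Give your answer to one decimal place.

17.8 m

Two edge vectors: TP-P→TP-Q = (-137, -185, 109.8), TP-P→TP-R = (-303, 109, -8.4).
Normal n = (TP-P→TP-Q) × (TP-P→TP-R) = (-10414.2, -34420.2, -70988).
So ∂z/∂E = −n_x/n_z = −0.14670 and ∂z/∂N = −n_y/n_z = −0.48487.
|∇z| = √(a²+b²) = 0.50658, so dip δ = arctan(0.50658) = 26.87°.
True thickness = vertical thickness × cos δ = 20 × cos 26.87° = 17.8 m.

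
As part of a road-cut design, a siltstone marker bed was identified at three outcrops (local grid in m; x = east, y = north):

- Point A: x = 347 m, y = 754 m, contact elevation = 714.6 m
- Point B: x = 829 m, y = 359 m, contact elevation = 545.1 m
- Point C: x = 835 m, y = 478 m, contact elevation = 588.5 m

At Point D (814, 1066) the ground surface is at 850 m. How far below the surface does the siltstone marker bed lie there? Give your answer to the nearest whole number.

Two edge vectors: Point A→Point B = (482, -395, -169.5), Point A→Point C = (488, -276, -126.1).
Normal n = (Point A→Point B) × (Point A→Point C) = (3027.5, -21935.8, 59728).
So ∂z/∂x = −n_x/n_z = −0.05069 and ∂z/∂y = −n_y/n_z = 0.36726.
Intercept c from Point A: 714.6 + 17.59 − 276.92 = 455.27.
At (814, 1066): z_contact = −41.3 + 391.5 + 455.27 = 805.5 m.
Depth below ground = 850 − 805.5 = 44 m.

44 m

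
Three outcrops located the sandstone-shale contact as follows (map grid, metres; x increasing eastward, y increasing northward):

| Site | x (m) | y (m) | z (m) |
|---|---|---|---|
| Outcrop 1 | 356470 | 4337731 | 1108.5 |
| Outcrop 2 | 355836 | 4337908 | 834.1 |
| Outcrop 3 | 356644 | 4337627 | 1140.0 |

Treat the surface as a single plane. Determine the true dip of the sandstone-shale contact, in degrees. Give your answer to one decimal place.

45.7°

Two edge vectors: Outcrop 1→Outcrop 2 = (-634, 177, -274.4), Outcrop 1→Outcrop 3 = (174, -104, 31.5).
Normal n = (Outcrop 1→Outcrop 2) × (Outcrop 1→Outcrop 3) = (-22962.1, -27774.6, 35138).
So ∂z/∂x = −n_x/n_z = 0.65348 and ∂z/∂y = −n_y/n_z = 0.79044.
Gradient magnitude |∇z| = √(a² + b²) = √(0.42704 + 0.62480) = 1.02559.
True dip = arctan(1.02559) = 45.7°, dipping toward SW (azimuth ≈ 220°).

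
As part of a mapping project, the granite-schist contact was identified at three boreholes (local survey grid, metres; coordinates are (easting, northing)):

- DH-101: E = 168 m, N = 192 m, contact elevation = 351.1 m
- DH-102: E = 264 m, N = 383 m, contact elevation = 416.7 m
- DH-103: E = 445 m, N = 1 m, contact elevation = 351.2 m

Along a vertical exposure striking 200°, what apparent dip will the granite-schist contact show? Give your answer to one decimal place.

Two edge vectors: DH-101→DH-102 = (96, 191, 65.6), DH-101→DH-103 = (277, -191, 0.1).
Normal n = (DH-101→DH-102) × (DH-101→DH-103) = (12548.7, 18161.6, -71243).
So ∂z/∂E = −n_x/n_z = 0.17614 and ∂z/∂N = −n_y/n_z = 0.25492.
Unit vector along 200° is (sin 200°, cos 200°) = (-0.3420, -0.9397).
Slope in that direction = a·(-0.3420) + b·(-0.9397) = −0.29979.
Apparent dip = arctan|0.29979| = 16.7° (true dip is 17.2°, so apparent ≤ true as expected).

16.7°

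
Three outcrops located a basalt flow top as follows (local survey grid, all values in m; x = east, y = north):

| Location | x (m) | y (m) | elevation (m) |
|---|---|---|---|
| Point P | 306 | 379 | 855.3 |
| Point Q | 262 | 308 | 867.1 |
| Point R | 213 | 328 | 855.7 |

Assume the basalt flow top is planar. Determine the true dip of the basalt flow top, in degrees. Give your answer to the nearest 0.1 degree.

Let the plane be z = a·x + b·y + c.
Point Q−Point P: −44a − 71b = 11.8;  Point R−Point P: −93a − 51b = 0.4.
Solving gives a = 0.13154, b = −0.24772.
Gradient magnitude |∇z| = √(a² + b²) = √(0.01730 + 0.06136) = 0.28048.
True dip = arctan(0.28048) = 15.7°, dipping toward NNW (azimuth ≈ 332°).

15.7°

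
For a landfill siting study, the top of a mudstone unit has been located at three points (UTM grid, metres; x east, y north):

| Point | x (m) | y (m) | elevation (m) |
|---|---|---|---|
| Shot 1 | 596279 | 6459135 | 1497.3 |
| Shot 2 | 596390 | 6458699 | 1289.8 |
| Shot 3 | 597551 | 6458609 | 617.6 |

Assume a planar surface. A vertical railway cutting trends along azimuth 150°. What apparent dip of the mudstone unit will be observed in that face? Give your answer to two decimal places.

Let the plane be z = a·x + b·y + c.
Shot 2−Shot 1: 111a − 436b = −207.5;  Shot 3−Shot 1: 1272a − 526b = −879.7.
Solving gives a = −0.55300, b = 0.33513.
Unit vector along 150° is (sin 150°, cos 150°) = (0.5000, -0.8660).
Slope in that direction = a·(0.5000) + b·(-0.8660) = −0.56673.
Apparent dip = arctan|0.56673| = 29.54° (true dip is 32.9°, so apparent ≤ true as expected).

29.54°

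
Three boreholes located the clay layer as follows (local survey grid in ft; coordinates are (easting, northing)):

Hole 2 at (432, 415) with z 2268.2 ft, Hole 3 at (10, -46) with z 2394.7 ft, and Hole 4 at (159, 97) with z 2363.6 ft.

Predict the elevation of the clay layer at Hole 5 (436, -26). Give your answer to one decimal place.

2572.6 ft

Two edge vectors: Hole 2→Hole 3 = (-422, -461, 126.5), Hole 2→Hole 4 = (-273, -318, 95.4).
Normal n = (Hole 2→Hole 3) × (Hole 2→Hole 4) = (-3752.4, 5724.3, 8343).
So ∂z/∂E = −n_x/n_z = 0.44977 and ∂z/∂N = −n_y/n_z = −0.68612.
Intercept c from Hole 2: 2268.2 − 194.30 + 284.74 = 2358.64.
At (436, -26): z = 196.1 + 17.8 + 2358.64 = 2572.6 ft.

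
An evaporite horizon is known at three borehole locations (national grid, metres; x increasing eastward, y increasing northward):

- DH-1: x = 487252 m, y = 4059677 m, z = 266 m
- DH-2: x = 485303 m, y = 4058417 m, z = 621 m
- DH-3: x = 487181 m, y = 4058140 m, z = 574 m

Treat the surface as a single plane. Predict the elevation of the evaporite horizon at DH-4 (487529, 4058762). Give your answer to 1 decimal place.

432.0 m

Let the plane be z = a·x + b·y + c.
DH-2−DH-1: −1949a − 1260b = 355;  DH-3−DH-1: −71a − 1537b = 308.
Solving gives a = −0.054214283, b = −0.197886003.
Then c = 266 − a·487252 − b·4059677 = 830035.27.
At (487529, 4058762): z = −26431.0 − 803172.2 + 830035.27 = 432.0 m.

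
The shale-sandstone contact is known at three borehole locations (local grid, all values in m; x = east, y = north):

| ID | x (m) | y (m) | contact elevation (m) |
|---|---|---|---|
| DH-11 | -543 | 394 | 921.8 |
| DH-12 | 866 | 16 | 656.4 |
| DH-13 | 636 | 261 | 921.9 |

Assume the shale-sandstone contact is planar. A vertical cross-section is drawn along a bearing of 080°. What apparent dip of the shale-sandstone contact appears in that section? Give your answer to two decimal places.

Let the plane be z = a·x + b·y + c.
DH-12−DH-11: 1409a − 378b = −265.4;  DH-13−DH-11: 1179a − 133b = 0.1.
Solving gives a = 0.13682, b = 1.21212.
Unit vector along 080° is (sin 80°, cos 80°) = (0.9848, 0.1736).
Slope in that direction = a·(0.9848) + b·(0.1736) = 0.34522.
Apparent dip = arctan|0.34522| = 19.05° (true dip is 50.7°, so apparent ≤ true as expected).

19.05°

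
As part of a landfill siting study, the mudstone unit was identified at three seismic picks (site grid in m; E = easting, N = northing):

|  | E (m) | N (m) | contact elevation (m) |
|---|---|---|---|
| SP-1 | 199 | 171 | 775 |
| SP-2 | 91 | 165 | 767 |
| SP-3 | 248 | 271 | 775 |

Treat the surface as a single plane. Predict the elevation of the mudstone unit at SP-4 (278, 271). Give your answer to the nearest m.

Two edge vectors: SP-1→SP-2 = (-108, -6, -8), SP-1→SP-3 = (49, 100, 0).
Normal n = (SP-1→SP-2) × (SP-1→SP-3) = (800, -392, -10506).
So ∂z/∂E = −n_x/n_z = 0.07615 and ∂z/∂N = −n_y/n_z = −0.03731.
Intercept c from SP-1: 775 − 15.15 + 6.38 = 766.23.
At (278, 271): z = 21.2 − 10.1 + 766.23 = 777.3 m.

777 m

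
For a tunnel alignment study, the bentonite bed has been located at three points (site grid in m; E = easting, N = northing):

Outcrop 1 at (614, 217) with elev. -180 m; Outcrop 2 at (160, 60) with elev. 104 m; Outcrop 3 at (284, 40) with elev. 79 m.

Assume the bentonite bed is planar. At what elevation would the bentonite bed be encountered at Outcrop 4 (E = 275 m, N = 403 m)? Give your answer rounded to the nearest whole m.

-221 m

Let the plane be z = a·E + b·N + c.
Outcrop 2−Outcrop 1: −454a − 157b = 284;  Outcrop 3−Outcrop 1: −330a − 177b = 259.
Solving gives a = −0.33645, b = −0.83600.
Then c = -180 − a·614 − b·217 = 207.99.
At (275, 403): z = −92.5 − 336.9 + 207.99 = -221.4 m.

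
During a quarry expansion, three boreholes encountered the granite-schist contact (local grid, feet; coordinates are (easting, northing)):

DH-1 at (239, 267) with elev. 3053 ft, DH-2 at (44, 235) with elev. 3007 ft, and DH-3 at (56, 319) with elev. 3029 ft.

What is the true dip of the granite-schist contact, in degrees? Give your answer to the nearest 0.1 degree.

Let the plane be z = a·E + b·N + c.
DH-2−DH-1: −195a − 32b = −46;  DH-3−DH-1: −183a + 52b = −24.
Solving gives a = 0.19755, b = 0.23368.
Gradient magnitude |∇z| = √(a² + b²) = √(0.03903 + 0.05461) = 0.30600.
True dip = arctan(0.30600) = 17.0°, dipping toward SW (azimuth ≈ 220°).

17.0°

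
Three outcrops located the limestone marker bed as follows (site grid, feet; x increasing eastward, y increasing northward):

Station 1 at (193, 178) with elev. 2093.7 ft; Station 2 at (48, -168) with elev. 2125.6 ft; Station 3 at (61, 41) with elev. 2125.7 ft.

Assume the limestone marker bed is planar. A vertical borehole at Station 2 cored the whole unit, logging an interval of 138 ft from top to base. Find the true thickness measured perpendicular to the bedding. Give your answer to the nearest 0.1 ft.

133.6 ft

Let the plane be z = a·x + b·y + c.
Station 2−Station 1: −145a − 346b = 31.9;  Station 3−Station 1: −132a − 137b = 32.
Solving gives a = −0.25969, b = 0.01663.
|∇z| = √(a²+b²) = 0.26022, so dip δ = arctan(0.26022) = 14.59°.
True thickness = vertical thickness × cos δ = 138 × cos 14.59° = 133.6 ft.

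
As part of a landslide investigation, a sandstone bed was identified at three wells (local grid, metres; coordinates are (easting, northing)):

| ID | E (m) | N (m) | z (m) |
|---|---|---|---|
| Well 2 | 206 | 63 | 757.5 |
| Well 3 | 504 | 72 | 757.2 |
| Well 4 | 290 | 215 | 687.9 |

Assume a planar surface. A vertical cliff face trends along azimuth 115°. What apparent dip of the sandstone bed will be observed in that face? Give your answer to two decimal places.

Two edge vectors: Well 2→Well 3 = (298, 9, -0.3), Well 2→Well 4 = (84, 152, -69.6).
Normal n = (Well 2→Well 3) × (Well 2→Well 4) = (-580.8, 20715.6, 44540).
So ∂z/∂E = −n_x/n_z = 0.01304 and ∂z/∂N = −n_y/n_z = −0.46510.
Unit vector along 115° is (sin 115°, cos 115°) = (0.9063, -0.4226).
Slope in that direction = a·(0.9063) + b·(-0.4226) = 0.20838.
Apparent dip = arctan|0.20838| = 11.77° (true dip is 25.0°, so apparent ≤ true as expected).

11.77°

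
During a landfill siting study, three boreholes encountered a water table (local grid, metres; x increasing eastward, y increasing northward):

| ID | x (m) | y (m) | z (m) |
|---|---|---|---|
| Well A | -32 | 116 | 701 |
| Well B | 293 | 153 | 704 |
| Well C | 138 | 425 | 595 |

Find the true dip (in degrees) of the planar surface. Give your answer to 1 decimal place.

Let the plane be z = a·x + b·y + c.
Well B−Well A: 325a + 37b = 3;  Well C−Well A: 170a + 309b = −106.
Solving gives a = 0.05151, b = −0.37138.
Gradient magnitude |∇z| = √(a² + b²) = √(0.00265 + 0.13792) = 0.37494.
True dip = arctan(0.37494) = 20.6°, dipping toward N (azimuth ≈ 352°).

20.6°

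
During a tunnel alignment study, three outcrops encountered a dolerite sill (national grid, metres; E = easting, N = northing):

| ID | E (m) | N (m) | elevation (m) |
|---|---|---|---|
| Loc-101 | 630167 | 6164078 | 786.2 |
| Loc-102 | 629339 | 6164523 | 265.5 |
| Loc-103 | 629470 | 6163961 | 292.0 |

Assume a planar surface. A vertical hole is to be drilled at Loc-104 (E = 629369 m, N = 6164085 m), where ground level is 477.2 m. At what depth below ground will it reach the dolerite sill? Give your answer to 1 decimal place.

240.8 m

Two edge vectors: Loc-101→Loc-102 = (-828, 445, -520.7), Loc-101→Loc-103 = (-697, -117, -494.2).
Normal n = (Loc-101→Loc-102) × (Loc-101→Loc-103) = (-280840.9, -46269.7, 407041).
So ∂z/∂E = −n_x/n_z = 0.689957277 and ∂z/∂N = −n_y/n_z = 0.113673315.
Intercept c from Loc-101: 786.2 − 434788.31 − 700691.18 = −1134693.29.
At (629369, 6164085): z_contact = 434237.72 + 700691.98 − 1134693.29 = 236.41 m.
Depth below ground = 477.2 − 236.41 = 240.8 m.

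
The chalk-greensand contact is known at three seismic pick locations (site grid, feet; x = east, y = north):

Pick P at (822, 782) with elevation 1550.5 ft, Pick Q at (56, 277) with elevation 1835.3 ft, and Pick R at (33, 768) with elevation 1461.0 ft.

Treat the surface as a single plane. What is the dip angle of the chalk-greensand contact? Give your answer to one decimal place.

37.5°

Let the plane be z = a·x + b·y + c.
Pick Q−Pick P: −766a − 505b = 284.8;  Pick R−Pick P: −789a − 14b = −89.5.
Solving gives a = 0.12686, b = −0.75638.
Gradient magnitude |∇z| = √(a² + b²) = √(0.01609 + 0.57211) = 0.76694.
True dip = arctan(0.76694) = 37.5°, dipping toward N (azimuth ≈ 350°).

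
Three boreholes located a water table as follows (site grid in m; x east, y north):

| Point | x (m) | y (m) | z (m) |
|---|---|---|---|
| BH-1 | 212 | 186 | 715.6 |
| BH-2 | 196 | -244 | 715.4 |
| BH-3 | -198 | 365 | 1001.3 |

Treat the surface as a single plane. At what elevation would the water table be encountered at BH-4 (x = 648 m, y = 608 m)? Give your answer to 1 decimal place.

427.7 m

Two edge vectors: BH-1→BH-2 = (-16, -430, -0.2), BH-1→BH-3 = (-410, 179, 285.7).
Normal n = (BH-1→BH-2) × (BH-1→BH-3) = (-122815.2, 4653.2, -179164).
So ∂z/∂x = −n_x/n_z = −0.68549 and ∂z/∂y = −n_y/n_z = 0.02597.
Intercept c from BH-1: 715.6 + 145.32 − 4.83 = 856.09.
At (648, 608): z = −444.2 + 15.8 + 856.09 = 427.7 m.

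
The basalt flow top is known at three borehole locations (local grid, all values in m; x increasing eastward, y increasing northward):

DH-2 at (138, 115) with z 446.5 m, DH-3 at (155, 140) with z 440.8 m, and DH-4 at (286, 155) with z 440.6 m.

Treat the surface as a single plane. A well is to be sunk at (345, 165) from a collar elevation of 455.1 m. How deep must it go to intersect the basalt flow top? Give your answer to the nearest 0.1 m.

Let the plane be z = a·x + b·y + c.
DH-3−DH-2: 17a + 25b = −5.7;  DH-4−DH-2: 148a + 40b = −5.9.
Solving gives a = 0.02666, b = −0.24613.
Then c = 446.5 − a·138 − b·115 = 471.13.
At (345, 165): z_contact = 9.20 − 40.61 + 471.13 = 439.71 m.
Depth below ground = 455.1 − 439.71 = 15.4 m.

15.4 m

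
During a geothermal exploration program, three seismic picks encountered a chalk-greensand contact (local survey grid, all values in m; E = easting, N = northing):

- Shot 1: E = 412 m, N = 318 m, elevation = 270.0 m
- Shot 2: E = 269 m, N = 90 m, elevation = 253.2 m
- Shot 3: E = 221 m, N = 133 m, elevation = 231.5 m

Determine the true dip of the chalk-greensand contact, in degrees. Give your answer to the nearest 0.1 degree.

Let the plane be z = a·E + b·N + c.
Shot 2−Shot 1: −143a − 228b = −16.8;  Shot 3−Shot 1: −191a − 185b = −38.5.
Solving gives a = 0.33171, b = −0.13436.
Gradient magnitude |∇z| = √(a² + b²) = √(0.11003 + 0.01805) = 0.35789.
True dip = arctan(0.35789) = 19.7°, dipping toward WNW (azimuth ≈ 292°).

19.7°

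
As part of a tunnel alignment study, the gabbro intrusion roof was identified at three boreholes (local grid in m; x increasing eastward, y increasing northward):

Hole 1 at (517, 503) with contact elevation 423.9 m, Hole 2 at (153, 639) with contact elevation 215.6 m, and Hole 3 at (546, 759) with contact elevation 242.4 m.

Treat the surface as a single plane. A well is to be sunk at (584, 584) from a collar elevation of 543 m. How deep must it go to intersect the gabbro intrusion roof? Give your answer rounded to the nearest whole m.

159 m

Two edge vectors: Hole 1→Hole 2 = (-364, 136, -208.3), Hole 1→Hole 3 = (29, 256, -181.5).
Normal n = (Hole 1→Hole 2) × (Hole 1→Hole 3) = (28640.8, -72106.7, -97128).
So ∂z/∂x = −n_x/n_z = 0.29488 and ∂z/∂y = −n_y/n_z = −0.74239.
Intercept c from Hole 1: 423.9 − 152.45 + 373.42 = 644.87.
At (584, 584): z_contact = 172.2 − 433.6 + 644.87 = 383.5 m.
Depth below ground = 543 − 383.5 = 159 m.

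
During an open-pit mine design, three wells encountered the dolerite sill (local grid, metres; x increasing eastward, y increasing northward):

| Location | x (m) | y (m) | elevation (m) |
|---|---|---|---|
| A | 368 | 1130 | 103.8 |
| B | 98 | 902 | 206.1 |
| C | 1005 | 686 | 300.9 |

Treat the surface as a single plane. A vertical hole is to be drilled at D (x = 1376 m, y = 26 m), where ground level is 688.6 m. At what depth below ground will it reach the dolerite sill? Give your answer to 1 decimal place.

93.7 m

Two edge vectors: A→B = (-270, -228, 102.3), A→C = (637, -444, 197.1).
Normal n = (A→B) × (A→C) = (482.4, 118382.1, 265116).
So ∂z/∂x = −n_x/n_z = −0.001820 and ∂z/∂y = −n_y/n_z = −0.446529.
Intercept c from A: 103.8 + 0.67 + 504.58 = 609.05.
At (1376, 26): z_contact = −2.50 − 11.61 + 609.05 = 594.93 m.
Depth below ground = 688.6 − 594.93 = 93.7 m.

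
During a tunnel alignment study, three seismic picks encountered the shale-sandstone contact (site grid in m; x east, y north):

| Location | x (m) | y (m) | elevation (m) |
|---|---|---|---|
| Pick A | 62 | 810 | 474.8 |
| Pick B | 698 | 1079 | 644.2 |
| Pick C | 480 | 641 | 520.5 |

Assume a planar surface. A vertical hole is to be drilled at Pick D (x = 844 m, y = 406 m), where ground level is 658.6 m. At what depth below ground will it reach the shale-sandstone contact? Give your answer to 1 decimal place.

115.0 m

Two edge vectors: Pick A→Pick B = (636, 269, 169.4), Pick A→Pick C = (418, -169, 45.7).
Normal n = (Pick A→Pick B) × (Pick A→Pick C) = (40921.9, 41744, -219926).
So ∂z/∂x = −n_x/n_z = 0.186071 and ∂z/∂y = −n_y/n_z = 0.189809.
Intercept c from Pick A: 474.8 − 11.54 − 153.75 = 309.52.
At (844, 406): z_contact = 157.04 + 77.06 + 309.52 = 543.62 m.
Depth below ground = 658.6 − 543.62 = 115.0 m.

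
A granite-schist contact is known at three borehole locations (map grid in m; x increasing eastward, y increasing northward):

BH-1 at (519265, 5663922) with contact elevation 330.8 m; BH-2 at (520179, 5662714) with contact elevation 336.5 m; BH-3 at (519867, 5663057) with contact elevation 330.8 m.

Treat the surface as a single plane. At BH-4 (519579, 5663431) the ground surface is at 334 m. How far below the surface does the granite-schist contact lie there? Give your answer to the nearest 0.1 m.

5.4 m

Let the plane be z = a·x + b·y + c.
BH-2−BH-1: 914a − 1208b = 5.7;  BH-3−BH-1: 602a − 865b = 0.
Solving gives a = 0.077775499, b = 0.054128151.
Then c = 330.8 − a·519265 − b·5663922 = −346632.92.
At (519579, 5663431): z_contact = 40410.52 + 306551.05 − 346632.92 = 328.64 m.
Depth below ground = 334 − 328.64 = 5.4 m.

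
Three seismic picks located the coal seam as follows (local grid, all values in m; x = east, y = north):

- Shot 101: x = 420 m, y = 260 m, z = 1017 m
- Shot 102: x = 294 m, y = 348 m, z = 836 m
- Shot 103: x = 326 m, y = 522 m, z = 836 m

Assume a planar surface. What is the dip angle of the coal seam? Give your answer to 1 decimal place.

52.3°

Two edge vectors: Shot 101→Shot 102 = (-126, 88, -181), Shot 101→Shot 103 = (-94, 262, -181).
Normal n = (Shot 101→Shot 102) × (Shot 101→Shot 103) = (31494, -5792, -24740).
So ∂z/∂x = −n_x/n_z = 1.27300 and ∂z/∂y = −n_y/n_z = −0.23411.
Gradient magnitude |∇z| = √(a² + b²) = √(1.62053 + 0.05481) = 1.29435.
True dip = arctan(1.29435) = 52.3°, dipping toward W (azimuth ≈ 280°).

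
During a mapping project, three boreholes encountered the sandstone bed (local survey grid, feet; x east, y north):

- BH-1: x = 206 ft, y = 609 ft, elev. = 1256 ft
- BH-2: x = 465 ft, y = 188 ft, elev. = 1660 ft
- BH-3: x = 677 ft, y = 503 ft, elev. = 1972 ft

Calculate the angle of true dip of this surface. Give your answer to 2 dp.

56.56°

Let the plane be z = a·x + b·y + c.
BH-2−BH-1: 259a − 421b = 404;  BH-3−BH-1: 471a − 106b = 716.
Solving gives a = 1.51379, b = −0.02833.
Gradient magnitude |∇z| = √(a² + b²) = √(2.29157 + 0.00080) = 1.51406.
True dip = arctan(1.51406) = 56.56°, dipping toward W (azimuth ≈ 271°).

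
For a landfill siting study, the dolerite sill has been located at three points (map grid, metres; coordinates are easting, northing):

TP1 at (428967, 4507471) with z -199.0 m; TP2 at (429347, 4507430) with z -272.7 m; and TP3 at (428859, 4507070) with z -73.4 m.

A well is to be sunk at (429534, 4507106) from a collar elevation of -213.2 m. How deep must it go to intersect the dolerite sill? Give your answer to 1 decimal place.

18.7 m

Two edge vectors: TP1→TP2 = (380, -41, -73.7), TP1→TP3 = (-108, -401, 125.6).
Normal n = (TP1→TP2) × (TP1→TP3) = (-34703.3, -39768.4, -156808).
So ∂z/∂easting = −n_x/n_z = −0.221310775 and ∂z/∂northing = −n_y/n_z = −0.253612061.
Intercept c from TP1: -199 + 94935.02 + 1143149.01 = 1237885.03.
At (429534, 4507106): z_contact = −95060.50 − 1143056.44 + 1237885.03 = -231.91 m.
Depth below ground = -213.2 − (-231.91) = 18.7 m.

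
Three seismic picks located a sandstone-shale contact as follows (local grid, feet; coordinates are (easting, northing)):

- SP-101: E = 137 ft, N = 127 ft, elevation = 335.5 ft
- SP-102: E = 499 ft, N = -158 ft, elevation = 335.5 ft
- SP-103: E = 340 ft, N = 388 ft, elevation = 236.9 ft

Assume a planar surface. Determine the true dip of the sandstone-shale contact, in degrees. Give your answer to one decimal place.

Let the plane be z = a·E + b·N + c.
SP-102−SP-101: 362a − 285b = 0;  SP-103−SP-101: 203a + 261b = −98.6.
Solving gives a = −0.18447, b = −0.23430.
Gradient magnitude |∇z| = √(a² + b²) = √(0.03403 + 0.05490) = 0.29820.
True dip = arctan(0.29820) = 16.6°, dipping toward NE (azimuth ≈ 038°).

16.6°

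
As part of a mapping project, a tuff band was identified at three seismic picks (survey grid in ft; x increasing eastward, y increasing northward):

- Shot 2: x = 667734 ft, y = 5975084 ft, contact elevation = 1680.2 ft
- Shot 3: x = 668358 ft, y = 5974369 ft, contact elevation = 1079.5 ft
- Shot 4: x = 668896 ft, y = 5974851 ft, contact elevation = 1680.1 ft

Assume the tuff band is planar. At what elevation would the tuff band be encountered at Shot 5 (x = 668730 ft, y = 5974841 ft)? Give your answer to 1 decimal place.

Let the plane be z = a·x + b·y + c.
Shot 3−Shot 2: 624a − 715b = −600.7;  Shot 4−Shot 2: 1162a − 233b = −0.1.
Solving gives a = 0.204090815, b = 1.018255480.
Then c = 1680.2 − a·667734 − b·5975084 = −6218760.21.
At (668730, 5974841): z = 136481.7 + 6083914.6 − 6218760.21 = 1636.0 ft.

1636.0 ft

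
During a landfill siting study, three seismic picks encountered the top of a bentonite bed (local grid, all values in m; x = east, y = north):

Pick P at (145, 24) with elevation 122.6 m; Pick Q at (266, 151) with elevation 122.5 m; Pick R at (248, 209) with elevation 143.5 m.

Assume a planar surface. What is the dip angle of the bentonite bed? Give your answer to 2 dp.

Two edge vectors: Pick P→Pick Q = (121, 127, -0.1), Pick P→Pick R = (103, 185, 20.9).
Normal n = (Pick P→Pick Q) × (Pick P→Pick R) = (2672.8, -2539.2, 9304).
So ∂z/∂x = −n_x/n_z = −0.28727 and ∂z/∂y = −n_y/n_z = 0.27291.
Gradient magnitude |∇z| = √(a² + b²) = √(0.08253 + 0.07448) = 0.39624.
True dip = arctan(0.39624) = 21.62°, dipping toward SE (azimuth ≈ 134°).

21.62°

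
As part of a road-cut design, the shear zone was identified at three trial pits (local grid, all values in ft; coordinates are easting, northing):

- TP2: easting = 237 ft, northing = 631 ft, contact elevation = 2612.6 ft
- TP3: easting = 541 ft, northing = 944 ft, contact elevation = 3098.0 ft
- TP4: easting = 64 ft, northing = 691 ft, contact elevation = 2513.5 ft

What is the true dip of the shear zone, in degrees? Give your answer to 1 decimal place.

Two edge vectors: TP2→TP3 = (304, 313, 485.4), TP2→TP4 = (-173, 60, -99.1).
Normal n = (TP2→TP3) × (TP2→TP4) = (-60142.3, -53847.8, 72389).
So ∂z/∂easting = −n_x/n_z = 0.83082 and ∂z/∂northing = −n_y/n_z = 0.74387.
Gradient magnitude |∇z| = √(a² + b²) = √(0.69026 + 0.55334) = 1.11517.
True dip = arctan(1.11517) = 48.1°, dipping toward SW (azimuth ≈ 228°).

48.1°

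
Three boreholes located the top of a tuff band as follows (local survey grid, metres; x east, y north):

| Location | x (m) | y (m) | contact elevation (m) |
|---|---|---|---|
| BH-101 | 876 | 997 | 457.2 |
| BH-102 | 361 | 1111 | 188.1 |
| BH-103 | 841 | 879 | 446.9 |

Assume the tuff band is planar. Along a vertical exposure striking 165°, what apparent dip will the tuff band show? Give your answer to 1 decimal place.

Two edge vectors: BH-101→BH-102 = (-515, 114, -269.1), BH-101→BH-103 = (-35, -118, -10.3).
Normal n = (BH-101→BH-102) × (BH-101→BH-103) = (-32928, 4114, 64760).
So ∂z/∂x = −n_x/n_z = 0.50846 and ∂z/∂y = −n_y/n_z = −0.06353.
Unit vector along 165° is (sin 165°, cos 165°) = (0.2588, -0.9659).
Slope in that direction = a·(0.2588) + b·(-0.9659) = 0.19296.
Apparent dip = arctan|0.19296| = 10.9° (true dip is 27.1°, so apparent ≤ true as expected).

10.9°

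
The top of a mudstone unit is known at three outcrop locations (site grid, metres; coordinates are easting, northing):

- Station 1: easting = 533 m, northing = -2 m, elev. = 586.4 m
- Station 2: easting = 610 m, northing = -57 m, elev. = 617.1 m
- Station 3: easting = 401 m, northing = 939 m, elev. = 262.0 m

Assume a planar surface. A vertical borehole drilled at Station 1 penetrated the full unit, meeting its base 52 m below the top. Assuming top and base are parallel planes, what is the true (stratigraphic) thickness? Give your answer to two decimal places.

48.88 m

Two edge vectors: Station 1→Station 2 = (77, -55, 30.7), Station 1→Station 3 = (-132, 941, -324.4).
Normal n = (Station 1→Station 2) × (Station 1→Station 3) = (-11046.7, 20926.4, 65197).
So ∂z/∂easting = −n_x/n_z = 0.16944 and ∂z/∂northing = −n_y/n_z = −0.32097.
|∇z| = √(a²+b²) = 0.36295, so dip δ = arctan(0.36295) = 19.95°.
True thickness = vertical thickness × cos δ = 52 × cos 19.95° = 48.88 m.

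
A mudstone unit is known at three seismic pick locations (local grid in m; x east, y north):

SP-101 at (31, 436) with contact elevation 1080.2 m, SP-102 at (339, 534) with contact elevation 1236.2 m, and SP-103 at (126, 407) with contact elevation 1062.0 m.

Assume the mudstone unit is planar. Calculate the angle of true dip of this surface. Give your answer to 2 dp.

Let the plane be z = a·x + b·y + c.
SP-102−SP-101: 308a + 98b = 156;  SP-103−SP-101: 95a − 29b = −18.2.
Solving gives a = 0.15022, b = 1.11970.
Gradient magnitude |∇z| = √(a² + b²) = √(0.02257 + 1.25373) = 1.12973.
True dip = arctan(1.12973) = 48.49°, dipping toward S (azimuth ≈ 188°).

48.49°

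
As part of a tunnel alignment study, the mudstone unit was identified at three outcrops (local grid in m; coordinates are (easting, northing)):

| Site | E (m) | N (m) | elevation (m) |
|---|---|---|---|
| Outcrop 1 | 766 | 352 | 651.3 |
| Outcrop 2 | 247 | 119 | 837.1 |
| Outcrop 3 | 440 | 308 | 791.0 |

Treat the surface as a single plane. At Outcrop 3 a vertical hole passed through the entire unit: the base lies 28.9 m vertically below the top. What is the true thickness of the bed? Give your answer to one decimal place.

25.7 m

Let the plane be z = a·E + b·N + c.
Outcrop 2−Outcrop 1: −519a − 233b = 185.8;  Outcrop 3−Outcrop 1: −326a − 44b = 139.7.
Solving gives a = −0.45885, b = 0.22464.
|∇z| = √(a²+b²) = 0.51089, so dip δ = arctan(0.51089) = 27.06°.
True thickness = vertical thickness × cos δ = 28.9 × cos 27.06° = 25.7 m.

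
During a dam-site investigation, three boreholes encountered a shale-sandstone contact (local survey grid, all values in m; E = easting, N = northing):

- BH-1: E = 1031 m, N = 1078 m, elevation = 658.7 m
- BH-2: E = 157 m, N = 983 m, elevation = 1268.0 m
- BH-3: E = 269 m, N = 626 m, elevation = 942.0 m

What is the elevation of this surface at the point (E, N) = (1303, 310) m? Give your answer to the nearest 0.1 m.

Two edge vectors: BH-1→BH-2 = (-874, -95, 609.3), BH-1→BH-3 = (-762, -452, 283.3).
Normal n = (BH-1→BH-2) × (BH-1→BH-3) = (248490.1, -216682.4, 322658).
So ∂z/∂E = −n_x/n_z = −0.770135 and ∂z/∂N = −n_y/n_z = 0.671554.
Intercept c from BH-1: 658.7 + 794.01 − 723.94 = 728.77.
At (1303, 310): z = −1003.5 + 208.2 + 728.77 = -66.5 m.

-66.5 m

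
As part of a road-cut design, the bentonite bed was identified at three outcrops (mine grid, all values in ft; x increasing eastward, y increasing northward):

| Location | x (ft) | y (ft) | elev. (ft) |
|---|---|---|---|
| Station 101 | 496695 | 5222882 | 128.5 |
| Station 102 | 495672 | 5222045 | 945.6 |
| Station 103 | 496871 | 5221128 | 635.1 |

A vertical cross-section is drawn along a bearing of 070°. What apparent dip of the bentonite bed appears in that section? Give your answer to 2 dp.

Let the plane be z = a·x + b·y + c.
Station 102−Station 101: −1023a − 837b = 817.1;  Station 103−Station 101: 176a − 1754b = 506.6.
Solving gives a = −0.51975, b = −0.34098.
Unit vector along 070° is (sin 70°, cos 70°) = (0.9397, 0.3420).
Slope in that direction = a·(0.9397) + b·(0.3420) = −0.60502.
Apparent dip = arctan|0.60502| = 31.17° (true dip is 31.9°, so apparent ≤ true as expected).

31.17°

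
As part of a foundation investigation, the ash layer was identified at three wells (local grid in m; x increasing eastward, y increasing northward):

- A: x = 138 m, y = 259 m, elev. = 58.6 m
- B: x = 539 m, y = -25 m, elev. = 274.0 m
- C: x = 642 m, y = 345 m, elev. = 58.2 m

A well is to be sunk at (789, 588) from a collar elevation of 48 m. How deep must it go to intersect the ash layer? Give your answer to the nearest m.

123 m

Two edge vectors: A→B = (401, -284, 215.4), A→C = (504, 86, -0.4).
Normal n = (A→B) × (A→C) = (-18410.8, 108722, 177622).
So ∂z/∂x = −n_x/n_z = 0.10365 and ∂z/∂y = −n_y/n_z = −0.61210.
Intercept c from A: 58.6 − 14.30 + 158.53 = 202.83.
At (789, 588): z_contact = 81.8 − 359.9 + 202.83 = -75.3 m.
Depth below ground = 48 − (-75.3) = 123 m.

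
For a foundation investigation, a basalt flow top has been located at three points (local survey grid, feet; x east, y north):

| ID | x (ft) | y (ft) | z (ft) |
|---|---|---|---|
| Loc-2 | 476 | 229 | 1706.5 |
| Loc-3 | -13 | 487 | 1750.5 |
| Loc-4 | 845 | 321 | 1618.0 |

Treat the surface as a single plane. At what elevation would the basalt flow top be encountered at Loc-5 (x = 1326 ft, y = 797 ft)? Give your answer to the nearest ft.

Two edge vectors: Loc-2→Loc-3 = (-489, 258, 44), Loc-2→Loc-4 = (369, 92, -88.5).
Normal n = (Loc-2→Loc-3) × (Loc-2→Loc-4) = (-26881, -27040.5, -140190).
So ∂z/∂x = −n_x/n_z = −0.19175 and ∂z/∂y = −n_y/n_z = −0.19288.
Intercept c from Loc-2: 1706.5 + 91.27 + 44.17 = 1841.94.
At (1326, 797): z = −254.3 − 153.7 + 1841.94 = 1434.0 ft.

1434 ft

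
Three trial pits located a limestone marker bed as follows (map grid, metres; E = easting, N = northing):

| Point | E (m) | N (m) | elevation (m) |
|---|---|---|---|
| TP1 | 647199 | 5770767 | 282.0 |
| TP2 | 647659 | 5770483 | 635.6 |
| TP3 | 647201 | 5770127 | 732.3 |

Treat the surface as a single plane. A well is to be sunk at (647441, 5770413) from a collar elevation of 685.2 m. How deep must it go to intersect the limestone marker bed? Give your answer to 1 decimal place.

73.4 m

Let the plane be z = a·E + b·N + c.
TP2−TP1: 460a − 284b = 353.6;  TP3−TP1: 2a − 640b = 450.3.
Solving gives a = 0.334949223, b = −0.702547034.
Then c = 282 − a·647199 − b·5770767 = 3837738.44.
At (647441, 5770413): z_contact = 216859.86 − 4053986.54 + 3837738.44 = 611.76 m.
Depth below ground = 685.2 − 611.76 = 73.4 m.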